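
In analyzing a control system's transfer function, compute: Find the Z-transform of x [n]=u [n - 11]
Using the time-shift property: Z{u[n-11]} = z^(-11) * z/(z-1)
= z^(-10)/(z-1)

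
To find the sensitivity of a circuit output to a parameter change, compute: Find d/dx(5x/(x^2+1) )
Quotient rule: (f/g)'=(f'g - fg')/g²
f=5x, f'=5
g=x^2 + 1, g'=2x

Answer: (5·(x^2 + 1) - 10x^2)/(x^2 + 1)²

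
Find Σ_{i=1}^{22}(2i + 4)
=2·Σ i + 4·22=2·253 + 88=594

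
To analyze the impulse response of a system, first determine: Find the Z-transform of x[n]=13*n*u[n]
Z{n * u[n]} = z/(z-1)^2
By linearity: Z{13 * n * u[n]} = 13z/(z-1)^2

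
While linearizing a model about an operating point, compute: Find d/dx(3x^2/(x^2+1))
Quotient rule: (f/g)'=(f'g - fg')/g²
f=3x^2, f'=6x
g=x^2 + 1, g'=2x

Answer: (6x·(x^2 + 1) - 6x^3)/(x^2 + 1)²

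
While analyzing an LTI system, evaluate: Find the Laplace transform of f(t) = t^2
L{t^n} = n!/s^(n + 1)
L{t^2} = 2!/s^3 = 2/s^3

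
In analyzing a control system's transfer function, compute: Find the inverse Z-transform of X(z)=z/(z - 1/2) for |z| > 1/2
Standard pair: z/(z-a) <-> a^n*u[n] for causal signals
With a=1/2: x[n]=(1/2)^n*u[n]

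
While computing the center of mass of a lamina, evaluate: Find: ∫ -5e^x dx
Since d/dx[e^x]=+e^x, we get -5e^x+C

Answer: -5e^x+C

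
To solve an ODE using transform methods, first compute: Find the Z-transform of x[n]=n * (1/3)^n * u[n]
Using the property Z{n * a^n * u[n]} = az/(z-a)^2
With a = 1/3: X(z) = (1/3)z/(z - 1/3)^2, |z| > 1/3

Answer: (1/3)z/(z - 1/3)^2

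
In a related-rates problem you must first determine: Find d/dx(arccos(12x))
d/dx[arccos(u)]=-u'/√(1-u²), u=12x, u'=12

Answer: -12/√(1-144x²)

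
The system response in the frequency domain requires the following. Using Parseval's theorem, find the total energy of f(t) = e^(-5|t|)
Parseval's theorem: E=integral |f(t)|^2 dt=(1/2pi) integral |F(omega)|^2 domega
E=integral_{-inf}^{inf} e^(-10|t|) dt=2 * integral_0^inf e^(-10t) dt=2/(2 * 5)=1/5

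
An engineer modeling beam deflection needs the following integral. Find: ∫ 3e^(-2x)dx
Since d/dx[e^(-2x)] = -2e^(-2x), we get -3/2 e^(-2x) + C

Answer: (-3/2)e^(-2x) + C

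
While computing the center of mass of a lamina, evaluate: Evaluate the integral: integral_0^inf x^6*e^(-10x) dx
This is a Gamma integral. Substitute u = 10x (du = 10 dx):
integral_0^inf x^6 * e^(-10x) dx = (1/10^7) integral_0^inf u^6 * e^(-u) du
= Gamma(7)/10^7 = 6!/10^7 = 720/10000000

Answer: 9/125000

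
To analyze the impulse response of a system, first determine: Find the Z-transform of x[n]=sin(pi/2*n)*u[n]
Z{sin(w0*n)*u[n]}=z*sin(w0)/(z^2-2z*cos(w0)+1)
With w0=pi/2: X(z)=z*sin(pi/2)/(z^2-2z*cos(pi/2)+1)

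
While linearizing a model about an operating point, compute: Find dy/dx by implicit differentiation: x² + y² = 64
Differentiate both sides: 2x+2y·(dy/dx)=0
Solve: dy/dx=-2x/(2y)=-x/y

Answer: dy/dx=-x/y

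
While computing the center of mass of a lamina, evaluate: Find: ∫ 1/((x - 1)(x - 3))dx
Partial fractions: 1/((x-1)(x-3)) = A/(x-1)+B/(x-3)
A = -1/2, B = 1/2
∫ [-1/2· 1/(x-1)+1/2· 1/(x-3)] dx
= (1/2)[ln|x-3| - ln|x-1|]+C

Answer: (1/2)·ln|(x-3)/(x-1)|+C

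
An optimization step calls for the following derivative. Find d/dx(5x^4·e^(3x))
Product rule: (fg)' = f'g + fg'
f = 5x^4, f' = 20x^3
g = e^(3x), g' = 3·e^(3x)

Answer: 20x^3·e^(3x) + 15x^4·e^(3x)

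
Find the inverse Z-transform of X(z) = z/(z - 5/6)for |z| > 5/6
Standard pair: z/(z-a) <-> a^n*u[n] for causal signals
With a=5/6: x[n]=(5/6)^n*u[n]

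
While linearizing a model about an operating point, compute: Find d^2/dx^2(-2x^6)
Apply power rule 2 times:
d^1: -12x^5
d^2: -60x^4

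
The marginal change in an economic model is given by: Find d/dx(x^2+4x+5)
Power rule: d/dx(ax^n) = n·a·x^(n-1)
Term by term: 2·x+4

Answer: 2x+4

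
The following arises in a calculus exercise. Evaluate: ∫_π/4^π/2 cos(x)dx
Antiderivative: sin(x)
Evaluate at bounds: [sin(1·π/2)/1] - [sin(1·π/4)/1]
= ((1) - (√2/2))/1 = 1 - √2/2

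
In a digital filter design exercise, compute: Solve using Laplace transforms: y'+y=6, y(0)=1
Take L of both sides: sY(s) - 1 + Y(s)=6/s
Y(s)(s + 1)=6/s + 1
Y(s)=6/(s(s + 1)) + 1/(s + 1)
Partial fractions: 6/(s(s + 1))=6/s - 6/(s + 1)
So Y(s)=6/s - 5/(s + 1)
Inverse transform (L^(-1){1/s}=1, L^(-1){1/(s + 1)}=e^(-t)):

Answer: y(t)=6 - 5·e^(-t)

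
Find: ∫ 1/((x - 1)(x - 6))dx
Partial fractions: 1/((x-1)(x-6)) = A/(x-1) + B/(x-6)
A = -1/5, B = 1/5
∫ [-1/5· 1/(x-1) + 1/5· 1/(x-6)] dx
= (1/5)[ln|x-6| - ln|x-1|] + C

Answer: (1/5)·ln|(x-6)/(x-1)| + C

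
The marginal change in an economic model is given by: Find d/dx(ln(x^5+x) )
Chain rule: d/dx[ln(u)]=u'/u where u=x^5 + x
u'=5x^4 + 1

Answer: (5x^4 + 1)/(x^5 + x)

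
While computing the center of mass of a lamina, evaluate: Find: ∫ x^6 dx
Using power rule: ∫ x^6 dx = 1/7 x^7+C = (1/7)x^7+C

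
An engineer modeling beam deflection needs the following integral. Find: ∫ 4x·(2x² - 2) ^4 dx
Let u=2x² - 2, du=4x dx
∫ u^4 du=u^5/5 + C

Answer: (2x² - 2)^5/5 + C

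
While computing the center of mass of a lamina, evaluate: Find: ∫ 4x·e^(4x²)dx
Let u = 4x², du = 8x dx
∫ (1/2)e^u du = e^u/2+C

Answer: e^(4x²)/2+C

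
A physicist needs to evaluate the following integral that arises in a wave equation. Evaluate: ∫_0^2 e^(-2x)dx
Antiderivative: (1/(-2))e^(-2x)
Evaluate: (1/(-2))(e^-4-1)

Answer: (e^-4-1)/(-2)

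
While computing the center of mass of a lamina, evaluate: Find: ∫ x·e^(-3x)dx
Integration by parts: u=x, dv=e^(-3x) dx
du=dx, v=e^(-3x)/(-3)
=x·e^(-3x)/(-3) - ∫ e^(-3x)/(-3) dx
=x·e^(-3x)/(-3) - e^(-3x)/9 + C

Answer: e^(-3x)(x/(-3) - 1/9) + C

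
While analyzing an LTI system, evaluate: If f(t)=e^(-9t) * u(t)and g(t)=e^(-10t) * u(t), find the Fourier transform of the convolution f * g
By the convolution theorem: F{f*g} = F(omega)*G(omega)
F(omega) = 1/(9 + j*omega), G(omega) = 1/(10 + j*omega)
F{f*g} = 1/((9 + j*omega)(10 + j*omega))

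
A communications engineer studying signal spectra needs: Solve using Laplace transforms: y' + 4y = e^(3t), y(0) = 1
Take L: sY - 1 + 4Y=1/(s-3)
Y(s + 4)=1/(s-3) + 1
Y=1/((s-3)(s + 4)) + 1/(s + 4)
Partial fractions: 1/((s-3)(s + 4))=(1/7)/(s-3) - (1/7)/(s + 4)
So Y=(1/7)/(s-3) + (6/7)/(s + 4)
Inverse Laplace transform (L^(-1){1/(s-3)}=e^(3t), L^(-1){1/(s + 4)}=e^(-4t)):

Answer: y(t)=(1/7)·e^(3t) + (6/7)·e^(-4t)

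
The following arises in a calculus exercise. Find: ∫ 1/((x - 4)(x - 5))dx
Partial fractions: 1/((x-4)(x-5)) = A/(x-4)+B/(x-5)
A = -1, B = 1
∫ [-1· 1/(x-4)+1· 1/(x-5)] dx
= (1)[ln|x-5| - ln|x-4|]+C

Answer: ln|(x-5)/(x-4)|+C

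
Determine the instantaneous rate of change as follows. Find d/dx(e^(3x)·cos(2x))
Product rule: (fg)'=f'g+fg'
f=e^(3x), f'=3·e^(3x)
g=cos(2x), g'=-2·sin(2x)

Answer: 3·e^(3x)·cos(2x)-2·e^(3x)·sin(2x)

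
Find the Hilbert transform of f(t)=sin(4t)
The Hilbert transform shifts each frequency component by -pi/2.
H{sin(wt)}=-cos(wt)
With w=4: H{sin(4t)}=-cos(4t)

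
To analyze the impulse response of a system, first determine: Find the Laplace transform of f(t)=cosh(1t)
L{cosh(at)} = s/(s²-a²)
L{cosh(1t)} = s/(s²-1)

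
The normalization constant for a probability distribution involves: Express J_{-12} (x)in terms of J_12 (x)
For integer n: J_{-n}(x) = (-1)^n J_n(x)
With n = 12: J_{-12}(x) = (-1)^12 J_12(x) = J_12(x)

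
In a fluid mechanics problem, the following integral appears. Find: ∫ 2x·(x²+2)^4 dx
Let u=x² + 2, du=2x dx
∫ u^4 du=u^5/5 + C

Answer: (x² + 2)^5/5 + C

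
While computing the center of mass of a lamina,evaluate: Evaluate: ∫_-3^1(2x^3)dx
Step 1: Find antiderivative F(x) = (1/2)x^4
Step 2: F(1) - F(-3) = 1/2 - (81/2) = -40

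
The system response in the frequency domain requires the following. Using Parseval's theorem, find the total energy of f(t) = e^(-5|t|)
Parseval's theorem: E = integral |f(t)|^2 dt = (1/2pi) integral |F(omega)|^2 domega
E = integral_{-inf}^{inf} e^(-10|t|) dt = 2*integral_0^inf e^(-10t) dt = 2/(2*5) = 1/5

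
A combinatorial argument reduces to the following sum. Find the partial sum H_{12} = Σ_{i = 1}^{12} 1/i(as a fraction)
H_12 = 1 + 1/2 + 1/3 + ... + 1/12
= 86021/27720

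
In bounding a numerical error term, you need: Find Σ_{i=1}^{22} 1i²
= 1·n(n+1)(2n+1)/6 = 1·22·23·45/6 = 3795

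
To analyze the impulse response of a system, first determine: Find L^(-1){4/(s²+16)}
L^(-1){w/(s² + w²)}=sin(wt)
Here w=4

Answer: sin(4t)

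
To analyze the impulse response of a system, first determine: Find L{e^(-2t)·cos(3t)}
First shifting: L{e^(at)f(t)} = F(s-a)
L{cos(3t)} = s/(s² + 9)
Shift: (s + 2)/((s + 2)² + 9)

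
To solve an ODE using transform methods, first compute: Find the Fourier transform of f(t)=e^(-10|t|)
Using the standard pair: F{e^(-a|t|)}=2a/(a^2+omega^2)
With a=10: F(omega)=20/(100+omega^2)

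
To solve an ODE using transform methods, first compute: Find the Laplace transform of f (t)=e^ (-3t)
L{e^(at)} = 1/(s-a)
L{e^(-3t)} = 1/(s+3)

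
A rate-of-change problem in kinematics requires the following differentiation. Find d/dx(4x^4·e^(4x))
Product rule: (fg)'=f'g + fg'
f=4x^4, f'=16x^3
g=e^(4x), g'=4·e^(4x)

Answer: 16x^3·e^(4x) + 16x^4·e^(4x)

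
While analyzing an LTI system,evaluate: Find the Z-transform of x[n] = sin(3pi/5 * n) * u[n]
Z{sin(w0*n)*u[n]}=z*sin(w0)/(z^2-2z*cos(w0)+1)
With w0=3pi/5: X(z)=z*sin(3pi/5)/(z^2-2z*cos(3pi/5)+1)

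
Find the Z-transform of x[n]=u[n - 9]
Using the time-shift property: Z{u[n-9]}=z^(-9)*z/(z-1)
=z^(-8)/(z-1)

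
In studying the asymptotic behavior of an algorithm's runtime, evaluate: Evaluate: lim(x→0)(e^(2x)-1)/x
L'Hôpital (0/0): lim 2e^(2x)/1 = 2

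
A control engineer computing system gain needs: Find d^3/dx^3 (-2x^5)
Apply power rule 3 times:
d^1: -10x^4
d^2: -40x^3
d^3: -120x^2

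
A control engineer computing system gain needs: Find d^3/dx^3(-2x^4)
Apply power rule 3 times:
d^1: -8x^3
d^2: -24x^2
d^3: -48x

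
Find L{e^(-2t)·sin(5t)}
First shifting: L{e^(at)f(t)}=F(s-a)
L{sin(5t)}=5/(s² + 25)
Shift: 5/((s + 2)² + 25)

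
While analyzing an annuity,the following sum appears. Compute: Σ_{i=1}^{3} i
Using formula: Σ i^1 = n(n + 1)/2 = 3·4/2 = 6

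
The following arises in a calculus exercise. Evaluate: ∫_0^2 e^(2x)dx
Antiderivative: (1/2)e^(2x)
Evaluate: (1/2)(e^4-1)

Answer: (e^4-1)/2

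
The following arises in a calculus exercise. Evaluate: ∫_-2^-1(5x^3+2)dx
Step 1: Find antiderivative F(x) = (5/4)x^4 + 2x
Step 2: F(-1) - F(-2) = -3/4 - (16) = -67/4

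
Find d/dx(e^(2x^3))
Chain rule: d/dx[e^u] = e^u · u' where u = 2x^3
u' = 6x^2

Answer: 6x^2·e^(2x^3)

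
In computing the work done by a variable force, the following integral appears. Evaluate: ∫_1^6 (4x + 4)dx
Step 1: Find antiderivative F(x) = 2x^2+4x
Step 2: F(6) - F(1) = 96 - (6) = 90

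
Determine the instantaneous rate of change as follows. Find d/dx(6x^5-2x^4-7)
Power rule: d/dx(ax^n)=n·a·x^(n-1)
Term by term: 30·x^4-8·x^3

Answer: 30x^4-8x^3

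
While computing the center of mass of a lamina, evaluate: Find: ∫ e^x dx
Since d/dx[e^x]=+e^x, we get 1e^x+C

Answer: e^x+C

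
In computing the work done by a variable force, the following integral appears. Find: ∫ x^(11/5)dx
Power rule: ∫ x^(11/5) dx = x^(16/5)/(16/5) + C

Answer: (5/16)·x^(16/5) + C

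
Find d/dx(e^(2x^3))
Chain rule: d/dx[e^u] = e^u · u' where u = 2x^3
u' = 6x^2

Answer: 6x^2·e^(2x^3)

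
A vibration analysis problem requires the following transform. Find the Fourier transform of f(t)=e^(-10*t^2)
The Fourier transform of a Gaussian e^(-a * t^2) is sqrt(pi/a) * e^(-omega^2/(4a)).
With a = 10: F(omega) = sqrt(pi/10) * e^(-omega^2/40)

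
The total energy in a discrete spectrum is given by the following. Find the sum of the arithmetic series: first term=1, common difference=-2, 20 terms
Last term: a_n = 1 + (20 - 1)·-2 = -37
Sum = n(a_1 + a_n)/2 = 20(1 + (-37))/2 = -360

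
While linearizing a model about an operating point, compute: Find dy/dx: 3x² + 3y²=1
Differentiate: 6x + 6y·(dy/dx)=0
dy/dx=-6x/(6y)=-1·(x/y)

Answer: dy/dx=-1·(x/y)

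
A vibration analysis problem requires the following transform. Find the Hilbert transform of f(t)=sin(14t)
The Hilbert transform shifts each frequency component by -pi/2.
H{sin(wt)} = -cos(wt)
With w = 14: H{sin(14t)} = -cos(14t)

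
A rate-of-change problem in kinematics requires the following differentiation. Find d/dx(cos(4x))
Chain rule: d/dx[cos(u)] = -sin(u)·u' where u = 4x
u' = 4

Answer: -4·sin(4x)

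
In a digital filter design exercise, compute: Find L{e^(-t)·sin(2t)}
First shifting: L{e^(at)f(t)} = F(s-a)
L{sin(2t)} = 2/(s² + 4)
Shift: 2/((s + 1)² + 4)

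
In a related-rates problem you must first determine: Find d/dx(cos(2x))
Chain rule: d/dx[cos(u)] = -sin(u)·u' where u = 2x
u' = 2

Answer: -2·sin(2x)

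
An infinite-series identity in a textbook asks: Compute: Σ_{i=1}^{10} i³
Using formula: Σ i^3=[n(n+1)/2]²=[10·11/2]²=3025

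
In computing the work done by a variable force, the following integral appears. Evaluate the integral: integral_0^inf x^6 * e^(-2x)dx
This is a Gamma integral. Substitute u = 2x (du = 2 dx):
integral_0^inf x^6 * e^(-2x) dx = (1/2^7) integral_0^inf u^6 * e^(-u) du
= Gamma(7)/2^7 = 6!/2^7 = 720/128

Answer: 45/8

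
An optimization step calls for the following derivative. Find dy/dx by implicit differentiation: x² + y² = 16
Differentiate both sides: 2x+2y·(dy/dx)=0
Solve: dy/dx=-2x/(2y)=-x/y

Answer: dy/dx=-x/y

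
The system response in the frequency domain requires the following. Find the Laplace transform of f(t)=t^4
L{t^n}=n!/s^(n+1)
L{t^4}=4!/s^5=24/s^5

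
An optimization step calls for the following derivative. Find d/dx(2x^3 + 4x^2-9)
Power rule: d/dx(ax^n) = n·a·x^(n-1)
Term by term: 6·x^2+8·x

Answer: 6x^2+8x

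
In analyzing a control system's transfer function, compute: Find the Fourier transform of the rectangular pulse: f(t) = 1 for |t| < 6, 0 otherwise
F(omega)=integral from -6 to 6 of e^(-j * omega * t) dt
=2 * sin(6 * omega)/omega=12 * sinc(6 * omega/pi)

Answer: 2 * sin(6 * omega)/omega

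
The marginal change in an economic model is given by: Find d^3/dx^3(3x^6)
Apply power rule 3 times:
d^1: 18x^5
d^2: 90x^4
d^3: 360x^3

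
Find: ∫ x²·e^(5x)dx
Integration by parts twice:
First: u=x², dv=e^(5x) dx => x²e^(5x)/5 - (2/5)∫ xe^(5x) dx
Second (∫ xe^(5x) dx): xe^(5x)/5 - e^(5x)/25
Combining: e^(5x)(x²/5 - 2x/25 + 2/125) + C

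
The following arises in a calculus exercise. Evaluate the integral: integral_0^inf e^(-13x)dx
integral_0^inf e^(-13x) dx = [-1/13 * e^(-13x)]_0^inf
= 0 - (-1/13) = 1/13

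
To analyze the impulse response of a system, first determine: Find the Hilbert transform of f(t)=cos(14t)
The Hilbert transform shifts each frequency component by -pi/2.
H{cos(wt)}=sin(wt)
With w=14: H{cos(14t)}=sin(14t)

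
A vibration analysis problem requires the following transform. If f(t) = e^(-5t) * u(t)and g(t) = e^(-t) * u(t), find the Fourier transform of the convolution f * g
By the convolution theorem: F{f*g} = F(omega)*G(omega)
F(omega) = 1/(5 + j*omega), G(omega) = 1/(1 + j*omega)
F{f*g} = 1/((5 + j*omega)(1 + j*omega))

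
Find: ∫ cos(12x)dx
Using substitution u=12x: ∫ cos(u) du/12=sin(u)/12 + C

Answer: (1/12)sin(12x) + C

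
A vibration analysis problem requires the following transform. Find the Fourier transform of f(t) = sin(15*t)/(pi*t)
sin(W*t)/(pi*t) = (W/pi)*sinc(W*t/pi) is the impulse response of the ideal low-pass filter with cutoff W (here W = 15).
Its Fourier transform is a rectangular function:
F(omega) = 1 for |omega| < 15, 0 otherwise

Answer: rect(omega/30) [i.e., 1 for |omega| < 15, 0 otherwise]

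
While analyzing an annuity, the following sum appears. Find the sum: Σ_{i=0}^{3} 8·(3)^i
Geometric series: S = a(1 - r^n)/(1 - r)
a = 8, r = 3, n = 4
S = 8(1 - 81)/-2 = 320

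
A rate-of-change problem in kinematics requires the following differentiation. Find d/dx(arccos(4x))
d/dx[arccos(u)] = -u'/√(1-u²), u = 4x, u' = 4

Answer: -4/√(1 - 16x²)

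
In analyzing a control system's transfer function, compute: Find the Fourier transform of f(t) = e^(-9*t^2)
The Fourier transform of a Gaussian e^(-a*t^2) is sqrt(pi/a)*e^(-omega^2/(4a)).
With a=9: F(omega)=sqrt(pi)/3*e^(-omega^2/36)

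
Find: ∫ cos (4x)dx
Using substitution u = 4x: ∫ cos(u) du/4 = sin(u)/4+C

Answer: (1/4)sin(4x)+C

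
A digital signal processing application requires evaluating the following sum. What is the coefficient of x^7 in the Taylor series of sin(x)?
sin(x)=Σ (-1)^k x^(2k+1)/(2k+1)!
For x^7: (-1)^3/7!=-1/5040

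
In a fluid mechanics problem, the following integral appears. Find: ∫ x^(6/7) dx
Power rule: ∫ x^(6/7) dx=x^(13/7)/(13/7) + C

Answer: (7/13)·x^(13/7) + C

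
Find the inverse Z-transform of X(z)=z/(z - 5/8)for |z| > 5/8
Standard pair: z/(z-a) <-> a^n*u[n] for causal signals
With a = 5/8: x[n] = (5/8)^n*u[n]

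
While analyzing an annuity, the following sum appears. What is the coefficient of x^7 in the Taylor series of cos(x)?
cos(x) has only even powers. Coefficient of x^7 = 0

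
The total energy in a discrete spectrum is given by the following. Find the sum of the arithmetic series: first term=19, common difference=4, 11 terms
Last term: a_n=19+(11-1)·4=59
Sum=n(a_1+a_n)/2=11(19+59)/2=429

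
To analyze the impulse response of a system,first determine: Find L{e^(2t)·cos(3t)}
First shifting: L{e^(at)f(t)} = F(s-a)
L{cos(3t)} = s/(s² + 9)
Shift: (s-2)/((s-2)² + 9)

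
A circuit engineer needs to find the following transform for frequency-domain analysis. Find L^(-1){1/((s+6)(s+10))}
Partial fractions: 1/((s + 6)(s + 10)) = A/(s + 6) + B/(s + 10)
Cover-up: A = 1/(s + 10)|_{s = -6} = 1/4; B = 1/(s + 6)|_{s = -10} = -1/4
L^(-1) = (1/4)e^(-6t) - (1/4)e^(-10t)

Answer: (1/4)(e^(-6t) - e^(-10t))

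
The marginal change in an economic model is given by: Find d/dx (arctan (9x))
d/dx[arctan(u)] = u'/(1+u²), u = 9x, u' = 9

Answer: 9/(1+81x²)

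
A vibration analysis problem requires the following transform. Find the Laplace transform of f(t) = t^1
L{t^n} = n!/s^(n + 1)
L{t^1} = 1!/s^2 = 1/s^2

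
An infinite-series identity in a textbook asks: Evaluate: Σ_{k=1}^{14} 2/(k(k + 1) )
Partial fractions: 2/(k(k + 1))=2/k - 2/(k + 1)
Telescoping sum: 2(1 - 1/15)=2·14/15

Answer: 28/15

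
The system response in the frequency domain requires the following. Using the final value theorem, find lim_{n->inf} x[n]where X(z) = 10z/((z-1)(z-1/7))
Final value theorem: lim x[n]=lim_{z->1} (z-1)*X(z)
(z-1)*X(z)=10z/(z-1/7)
As z->1: 10/(1 - 1/7)=10/(6/7)=35/3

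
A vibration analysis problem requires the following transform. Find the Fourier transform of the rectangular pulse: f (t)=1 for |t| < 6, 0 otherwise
F(omega)=integral from -6 to 6 of e^(-j * omega * t) dt
=2 * sin(6 * omega)/omega=12 * sinc(6 * omega/pi)

Answer: 2 * sin(6 * omega)/omega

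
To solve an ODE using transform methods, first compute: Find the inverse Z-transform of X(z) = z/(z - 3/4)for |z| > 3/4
Standard pair: z/(z-a) <-> a^n*u[n] for causal signals
With a=3/4: x[n]=(3/4)^n*u[n]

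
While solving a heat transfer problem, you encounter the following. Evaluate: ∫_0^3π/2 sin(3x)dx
Antiderivative: -cos(3x)/3
Evaluate at bounds: [-cos(3·3π/2)/3] - [-cos(3·0)/3]
=(-(0)+(1))/3=1/3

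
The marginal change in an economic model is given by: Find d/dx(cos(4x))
Chain rule: d/dx[cos(u)]=-sin(u)·u' where u=4x
u'=4

Answer: -4·sin(4x)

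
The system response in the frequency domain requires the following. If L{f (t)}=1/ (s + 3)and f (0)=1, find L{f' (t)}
L{f'(t)}=s·F(s) - f(0)=s/(s+3)-1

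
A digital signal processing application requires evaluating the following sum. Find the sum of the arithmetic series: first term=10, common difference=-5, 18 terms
Last term: a_n = 10+(18-1)·-5 = -75
Sum = n(a_1+a_n)/2 = 18(10+(-75))/2 = -585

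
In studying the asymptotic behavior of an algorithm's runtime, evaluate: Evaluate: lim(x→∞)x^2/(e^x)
Apply L'Hôpital 2 times (∞/∞ each time):
Eventually get 2!/(e^x) → 0

Answer: 0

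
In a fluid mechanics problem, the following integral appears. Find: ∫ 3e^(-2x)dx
Since d/dx[e^(-2x)]=-2e^(-2x), we get -3/2 e^(-2x)+C

Answer: (-3/2)e^(-2x)+C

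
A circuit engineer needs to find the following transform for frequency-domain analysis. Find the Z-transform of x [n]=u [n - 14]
Using the time-shift property: Z{u[n-14]}=z^(-14)*z/(z-1)
=z^(-13)/(z-1)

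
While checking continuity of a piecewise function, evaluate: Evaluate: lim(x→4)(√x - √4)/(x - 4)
Multiply by conjugate (√x + √4)/(√x + √4):
=(x - 4)/((x - 4)(√x + √4))=1/(√x + √4)
As x → 4: 1/(2√4)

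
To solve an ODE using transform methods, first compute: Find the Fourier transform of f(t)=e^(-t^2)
The Fourier transform of a Gaussian e^(-t^2) is sqrt(pi)*e^(-omega^2/4).
With a=1: F(omega)=sqrt(pi)*e^(-omega^2/4)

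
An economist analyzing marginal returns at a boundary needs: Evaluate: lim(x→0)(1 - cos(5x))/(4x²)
Using 1-cos(u) ≈ u²/2 for small u:
(1-cos(5x)) ≈ (5x)²/2=25x²/2
So limit=25/(2·4)=25/8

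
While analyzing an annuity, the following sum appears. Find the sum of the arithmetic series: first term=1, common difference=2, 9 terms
Last term: a_n=1+(9-1)·2=17
Sum=n(a_1+a_n)/2=9(1+17)/2=81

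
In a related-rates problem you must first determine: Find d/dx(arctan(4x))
d/dx[arctan(u)]=u'/(1 + u²), u=4x, u'=4

Answer: 4/(1 + 16x²)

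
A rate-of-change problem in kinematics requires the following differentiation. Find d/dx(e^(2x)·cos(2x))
Product rule: (fg)'=f'g+fg'
f=e^(2x), f'=2·e^(2x)
g=cos(2x), g'=-2·sin(2x)

Answer: 2·e^(2x)·cos(2x)-2·e^(2x)·sin(2x)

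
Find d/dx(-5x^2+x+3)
Power rule: d/dx(ax^n)=n·a·x^(n-1)
Term by term: -10·x + 1

Answer: -10x + 1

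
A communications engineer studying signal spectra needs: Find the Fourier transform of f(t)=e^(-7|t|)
Using the standard pair: F{e^(-a|t|)}=2a/(a^2 + omega^2)
With a=7: F(omega)=14/(49 + omega^2)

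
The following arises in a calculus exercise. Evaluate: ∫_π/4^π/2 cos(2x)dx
Antiderivative: sin(2x)/2
Evaluate at bounds: [sin(2·π/2)/2] - [sin(2·π/4)/2]
= ((0) - (1))/2 = -1/2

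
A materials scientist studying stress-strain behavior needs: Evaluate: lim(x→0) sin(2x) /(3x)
L'Hôpital (0/0): lim 2cos(2x)/3=2/3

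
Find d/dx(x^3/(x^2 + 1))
Quotient rule: (f/g)' = (f'g - fg')/g²
f = x^3, f' = 3x^2
g = x^2 + 1, g' = 2x

Answer: (3x^2·(x^2 + 1) - 2x^4)/(x^2 + 1)²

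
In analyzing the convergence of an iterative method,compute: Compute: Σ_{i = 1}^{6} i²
Using formula: Σ i^2=n(n+1)(2n+1)/6=6·7·13/6=91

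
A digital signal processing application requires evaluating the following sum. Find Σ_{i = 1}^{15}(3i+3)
=3·Σ i+3·15=3·120+45=405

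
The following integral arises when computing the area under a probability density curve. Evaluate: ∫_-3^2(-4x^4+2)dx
Step 1: Find antiderivative F(x) = (-4/5)x^5 + 2x
Step 2: F(2) - F(-3) = -108/5 - (942/5) = -210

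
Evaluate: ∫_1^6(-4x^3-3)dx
Step 1: Find antiderivative F(x)=-x^4 - 3x
Step 2: F(6) - F(1)=-1314 - (-4)=-1310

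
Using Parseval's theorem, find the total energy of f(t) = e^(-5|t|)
Parseval's theorem: E=integral |f(t)|^2 dt=(1/2pi) integral |F(omega)|^2 domega
E=integral_{-inf}^{inf} e^(-10|t|) dt=2 * integral_0^inf e^(-10t) dt=2/(2 * 5)=1/5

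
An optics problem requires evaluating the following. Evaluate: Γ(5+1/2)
Γ(n+1/2) = (2n)!√π/(4^n·n!)
= 3628800√π/(1024·120) = (945/32)·√π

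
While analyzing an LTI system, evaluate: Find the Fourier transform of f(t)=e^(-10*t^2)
The Fourier transform of a Gaussian e^(-a * t^2) is sqrt(pi/a) * e^(-omega^2/(4a)).
With a = 10: F(omega) = sqrt(pi/10) * e^(-omega^2/40)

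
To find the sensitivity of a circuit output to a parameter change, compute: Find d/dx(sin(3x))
Chain rule: d/dx[sin(u)] = cos(u)·u' where u = 3x
u' = 3

Answer: 3·cos(3x)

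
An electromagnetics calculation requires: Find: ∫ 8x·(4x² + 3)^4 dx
Let u = 4x² + 3, du = 8x dx
∫ u^4 du = u^5/5 + C

Answer: (4x² + 3)^5/5 + C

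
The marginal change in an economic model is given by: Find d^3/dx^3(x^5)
Apply power rule 3 times:
d^1: 5x^4
d^2: 20x^3
d^3: 60x^2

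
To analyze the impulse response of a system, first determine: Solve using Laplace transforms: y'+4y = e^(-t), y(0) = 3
Take L: sY - 3 + 4Y=1/(s + 1)
Y(s + 4)=1/(s + 1) + 3
Y=1/((s + 1)(s + 4)) + 3/(s + 4)
Partial fractions: 1/((s + 1)(s + 4))=(1/3)/(s + 1) - (1/3)/(s + 4)
So Y=(1/3)/(s + 1) + (8/3)/(s + 4)
Inverse Laplace transform (L^(-1){1/(s + 1)}=e^(-t), L^(-1){1/(s + 4)}=e^(-4t)):

Answer: y(t)=(1/3)·e^(-t) + (8/3)·e^(-4t)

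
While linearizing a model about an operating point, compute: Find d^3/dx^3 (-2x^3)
Apply power rule 3 times:
d^1: -6x^2
d^2: -12x
d^3: -12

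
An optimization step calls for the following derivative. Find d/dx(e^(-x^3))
Chain rule: d/dx[e^u] = e^u · u' where u = -x^3
u' = -3x^2

Answer: -3x^2·e^(-x^3)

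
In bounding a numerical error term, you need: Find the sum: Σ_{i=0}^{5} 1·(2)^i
Geometric series: S = a(1 - r^n)/(1 - r)
a = 1, r = 2, n = 6
S = 1(1-64)/-1 = 63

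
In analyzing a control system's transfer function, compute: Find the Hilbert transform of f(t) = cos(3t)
The Hilbert transform shifts each frequency component by -pi/2.
H{cos(wt)} = sin(wt)
With w = 3: H{cos(3t)} = sin(3t)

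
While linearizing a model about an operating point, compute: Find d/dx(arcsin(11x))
d/dx[arcsin(u)] = u'/√(1-u²), u = 11x, u' = 11

Answer: 11/√(1-121x²)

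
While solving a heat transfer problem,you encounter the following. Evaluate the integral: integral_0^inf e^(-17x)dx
integral_0^inf e^(-17x) dx = [-1/17 * e^(-17x)]_0^inf
= 0 - (-1/17) = 1/17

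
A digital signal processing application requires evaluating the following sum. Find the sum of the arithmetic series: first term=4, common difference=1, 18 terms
Last term: a_n=4 + (18 - 1)·1=21
Sum=n(a_1 + a_n)/2=18(4 + 21)/2=225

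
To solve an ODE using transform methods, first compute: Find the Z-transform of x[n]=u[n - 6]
Using the time-shift property: Z{u[n-6]}=z^(-6)*z/(z-1)
=z^(-5)/(z-1)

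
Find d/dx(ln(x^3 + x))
Chain rule: d/dx[ln(u)]=u'/u where u=x^3 + x
u'=3x^2 + 1

Answer: (3x^2 + 1)/(x^3 + x)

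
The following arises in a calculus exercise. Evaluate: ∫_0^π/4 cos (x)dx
Antiderivative: sin(x)
Evaluate at bounds: [sin(1·π/4)/1] - [sin(1·0)/1]
=((√2/2) - (0))/1=√2/2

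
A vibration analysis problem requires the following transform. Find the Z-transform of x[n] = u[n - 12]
Using the time-shift property: Z{u[n-12]}=z^(-12) * z/(z-1)
=z^(-11)/(z-1)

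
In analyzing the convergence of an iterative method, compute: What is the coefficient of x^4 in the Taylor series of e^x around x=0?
Taylor series of e^x=Σ x^n/n!
Coefficient of x^4=1/4!=1/24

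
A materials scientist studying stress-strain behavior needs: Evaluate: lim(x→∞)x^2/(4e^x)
Apply L'Hôpital 2 times (∞/∞ each time):
Eventually get 2!/(4e^x) → 0

Answer: 0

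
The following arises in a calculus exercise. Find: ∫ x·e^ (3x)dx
Integration by parts: u = x, dv = e^(3x) dx
du = dx, v = e^(3x)/3
= x·e^(3x)/3 - ∫ e^(3x)/3 dx
= x·e^(3x)/3 - e^(3x)/9+C

Answer: e^(3x)(x/3-1/9)+C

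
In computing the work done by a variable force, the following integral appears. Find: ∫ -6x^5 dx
Using power rule: ∫ -6x^5 dx = -6/6 x^6+C = -x^6+C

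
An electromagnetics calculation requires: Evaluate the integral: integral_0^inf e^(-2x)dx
integral_0^inf e^(-2x) dx = [-1/2 * e^(-2x)]_0^inf
= 0 - (-1/2) = 1/2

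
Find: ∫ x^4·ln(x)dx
By parts: u = ln(x), dv = x^4 dx
du = 1/x dx, v = x^5/5
= x^5·ln(x)/5 - ∫ x^4/5 dx
= x^5·ln(x)/5 - x^5/25 + C

Answer: x^5(ln(x)/5 - 1/25) + C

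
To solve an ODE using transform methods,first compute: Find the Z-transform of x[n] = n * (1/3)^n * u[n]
Using the property Z{n * a^n * u[n]}=az/(z-a)^2
With a=1/3: X(z)=(1/3)z/(z - 1/3)^2, |z| > 1/3

Answer: (1/3)z/(z - 1/3)^2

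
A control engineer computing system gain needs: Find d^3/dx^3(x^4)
Apply power rule 3 times:
d^1: 4x^3
d^2: 12x^2
d^3: 24x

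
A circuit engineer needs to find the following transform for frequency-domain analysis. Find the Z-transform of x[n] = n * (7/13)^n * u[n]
Using the property Z{n*a^n*u[n]}=az/(z-a)^2
With a=7/13: X(z)=(7/13)z/(z - 7/13)^2, |z| > 7/13

Answer: (7/13)z/(z - 7/13)^2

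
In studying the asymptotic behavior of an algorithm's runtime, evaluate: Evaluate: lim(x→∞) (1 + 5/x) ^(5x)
Rewrite as [(1 + 5/x)^x]^5.
lim(1 + 5/x)^x=e^5, so limit=(e^5)^5=e^25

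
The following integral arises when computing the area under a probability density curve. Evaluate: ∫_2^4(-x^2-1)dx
Step 1: Find antiderivative F(x) = (-1/3)x^3 - x
Step 2: F(4) - F(2) = -76/3 - (-14/3) = -62/3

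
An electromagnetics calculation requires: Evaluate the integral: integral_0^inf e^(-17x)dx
integral_0^inf e^(-17x) dx = [-1/17 * e^(-17x)]_0^inf
= 0 - (-1/17) = 1/17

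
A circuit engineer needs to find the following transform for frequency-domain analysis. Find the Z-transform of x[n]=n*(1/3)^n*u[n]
Using the property Z{n * a^n * u[n]}=az/(z-a)^2
With a=1/3: X(z)=(1/3)z/(z - 1/3)^2, |z| > 1/3

Answer: (1/3)z/(z - 1/3)^2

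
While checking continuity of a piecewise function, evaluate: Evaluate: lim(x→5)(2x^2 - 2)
Polynomial is continuous, so substitute x=5:
2·5^2-2=48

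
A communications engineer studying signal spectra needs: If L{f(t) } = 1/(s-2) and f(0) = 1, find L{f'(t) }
L{f'(t)} = s·F(s) - f(0) = s/(s-2)-1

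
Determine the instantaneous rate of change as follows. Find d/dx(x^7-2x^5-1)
Power rule: d/dx(ax^n)=n·a·x^(n-1)
Term by term: 7·x^6 - 10·x^4

Answer: 7x^6 - 10x^4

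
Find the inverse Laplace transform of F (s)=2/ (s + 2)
L^(-1){2/(s-a)}=c·e^(at)
Here a=-2, c=2

Answer: 2e^(-2t)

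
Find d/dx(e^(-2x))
Chain rule: d/dx[e^u]=e^u · u' where u=-2x
u'=-2

Answer: -2·e^(-2x)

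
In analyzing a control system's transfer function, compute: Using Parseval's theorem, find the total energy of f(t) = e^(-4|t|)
Parseval's theorem: E=integral |f(t)|^2 dt=(1/2pi) integral |F(omega)|^2 domega
E=integral_{-inf}^{inf} e^(-8|t|) dt=2*integral_0^inf e^(-8t) dt=2/(2*4)=1/4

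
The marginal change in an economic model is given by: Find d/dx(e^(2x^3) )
Chain rule: d/dx[e^u] = e^u · u' where u = 2x^3
u' = 6x^2

Answer: 6x^2·e^(2x^3)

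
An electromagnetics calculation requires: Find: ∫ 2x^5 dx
Using power rule: ∫ 2x^5 dx=2/6 x^6+C=(1/3)x^6+C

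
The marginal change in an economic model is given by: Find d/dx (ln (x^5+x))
Chain rule: d/dx[ln(u)]=u'/u where u=x^5 + x
u'=5x^4 + 1

Answer: (5x^4 + 1)/(x^5 + x)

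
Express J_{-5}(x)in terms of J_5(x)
For integer n: J_{-n}(x)=(-1)^n J_n(x)
With n=5: J_{-5}(x)=(-1)^5 J_5(x)=-J_5(x)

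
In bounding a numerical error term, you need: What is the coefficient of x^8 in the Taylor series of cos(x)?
cos(x)=Σ (-1)^k x^(2k)/(2k)!
For x^8: (-1)^4/8!=1/40320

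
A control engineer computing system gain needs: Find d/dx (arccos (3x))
d/dx[arccos(u)]=-u'/√(1-u²), u=3x, u'=3

Answer: -3/√(1 - 9x²)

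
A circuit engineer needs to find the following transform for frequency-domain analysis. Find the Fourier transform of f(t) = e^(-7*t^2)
The Fourier transform of a Gaussian e^(-a*t^2) is sqrt(pi/a)*e^(-omega^2/(4a)).
With a = 7: F(omega) = sqrt(pi/7)*e^(-omega^2/28)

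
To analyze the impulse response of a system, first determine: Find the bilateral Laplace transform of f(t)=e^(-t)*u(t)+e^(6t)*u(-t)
For e^(-t) * u(t): L = 1/(s + 1), Re(s) > -1
For e^(6t) * u(-t): L = -1/(s-6), Re(s) < 6
Combined: F(s) = 1/(s + 1) - 1/(s-6), -1 < Re(s) < 6

Answer: 1/(s + 1) - 1/(s-6), ROC: -1 < Re(s) < 6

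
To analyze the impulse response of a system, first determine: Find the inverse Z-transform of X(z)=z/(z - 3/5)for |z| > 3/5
Standard pair: z/(z-a) <-> a^n * u[n] for causal signals
With a = 3/5: x[n] = (3/5)^n * u[n]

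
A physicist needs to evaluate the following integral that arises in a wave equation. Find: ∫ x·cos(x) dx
By parts: u=x, dv=cos(x) dx
du=dx, v=sin(x)
=x·sin(x) + cos(x) + C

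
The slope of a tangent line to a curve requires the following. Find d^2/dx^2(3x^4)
Apply power rule 2 times:
d^1: 12x^3
d^2: 36x^2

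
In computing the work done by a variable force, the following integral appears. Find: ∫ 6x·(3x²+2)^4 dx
Let u = 3x²+2, du = 6x dx
∫ u^4 du = u^5/5+C

Answer: (3x²+2)^5/5+C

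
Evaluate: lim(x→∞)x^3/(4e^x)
Apply L'Hôpital 3 times (∞/∞ each time):
Eventually get 3!/(4e^x) → 0

Answer: 0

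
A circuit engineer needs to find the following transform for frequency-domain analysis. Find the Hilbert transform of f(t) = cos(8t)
The Hilbert transform shifts each frequency component by -pi/2.
H{cos(wt)}=sin(wt)
With w=8: H{cos(8t)}=sin(8t)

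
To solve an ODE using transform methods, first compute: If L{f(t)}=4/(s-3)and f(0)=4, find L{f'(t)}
L{f'(t)}=s·F(s) - f(0)=4s/(s-3) - 4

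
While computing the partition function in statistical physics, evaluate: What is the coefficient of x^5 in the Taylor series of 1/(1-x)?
1/(1-x)=Σ x^n for |x|<1
All coefficients are 1

Answer: 1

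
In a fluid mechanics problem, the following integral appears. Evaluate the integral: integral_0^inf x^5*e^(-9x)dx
This is a Gamma integral. Substitute u = 9x (du = 9 dx):
integral_0^inf x^5 * e^(-9x) dx = (1/9^6) integral_0^inf u^5 * e^(-u) du
= Gamma(6)/9^6 = 5!/9^6 = 120/531441

Answer: 40/177147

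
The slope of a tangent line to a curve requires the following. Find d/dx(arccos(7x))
d/dx[arccos(u)] = -u'/√(1-u²), u = 7x, u' = 7

Answer: -7/√(1 - 49x²)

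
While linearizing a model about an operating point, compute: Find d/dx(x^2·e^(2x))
Product rule: (fg)'=f'g + fg'
f=x^2, f'=2x
g=e^(2x), g'=2·e^(2x)

Answer: 2x·e^(2x) + 2x^2·e^(2x)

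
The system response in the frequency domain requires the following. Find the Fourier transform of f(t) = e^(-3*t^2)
The Fourier transform of a Gaussian e^(-a * t^2) is sqrt(pi/a) * e^(-omega^2/(4a)).
With a=3: F(omega)=sqrt(pi/3) * e^(-omega^2/12)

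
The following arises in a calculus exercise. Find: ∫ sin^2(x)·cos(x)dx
Let u=sin(x), du=cos(x) dx
∫ u^2 du=u^3/3 + C

Answer: sin^3(x)/3 + C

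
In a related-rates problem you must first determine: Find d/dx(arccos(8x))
d/dx[arccos(u)]=-u'/√(1-u²), u=8x, u'=8

Answer: -8/√(1 - 64x²)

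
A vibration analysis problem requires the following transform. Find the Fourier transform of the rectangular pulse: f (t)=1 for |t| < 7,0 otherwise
F(omega) = integral from -7 to 7 of e^(-j * omega * t) dt
= 2 * sin(7 * omega)/omega = 14 * sinc(7 * omega/pi)

Answer: 2 * sin(7 * omega)/omega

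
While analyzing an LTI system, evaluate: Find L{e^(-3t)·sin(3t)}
First shifting: L{e^(at)f(t)} = F(s-a)
L{sin(3t)} = 3/(s²+9)
Shift: 3/((s+3)²+9)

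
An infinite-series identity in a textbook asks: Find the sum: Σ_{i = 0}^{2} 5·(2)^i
Geometric series: S = a(1 - r^n)/(1 - r)
a = 5, r = 2, n = 3
S = 5(1-8)/-1 = 35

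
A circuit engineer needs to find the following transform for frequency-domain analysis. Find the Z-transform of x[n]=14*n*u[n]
Z{n * u[n]}=z/(z-1)^2
By linearity: Z{14 * n * u[n]}=14z/(z-1)^2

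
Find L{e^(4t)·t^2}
First shifting: L{e^(at)f(t)} = F(s-a)
L{t^2} = 2/s^3
Shift s → s-4: 2/(s-4)^3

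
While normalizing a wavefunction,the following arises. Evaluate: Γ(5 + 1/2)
Γ(n+1/2)=(2n)!√π/(4^n·n!)
=3628800√π/(1024·120)=(945/32)·√π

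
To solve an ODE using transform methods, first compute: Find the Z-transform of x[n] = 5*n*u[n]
Z{n*u[n]}=z/(z-1)^2
By linearity: Z{5*n*u[n]}=5z/(z-1)^2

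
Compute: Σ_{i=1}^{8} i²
Using formula: Σ i^2=n(n + 1)(2n + 1)/6=8·9·17/6=204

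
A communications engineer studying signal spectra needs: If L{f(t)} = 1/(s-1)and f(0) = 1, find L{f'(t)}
L{f'(t)} = s·F(s) - f(0) = s/(s-1)-1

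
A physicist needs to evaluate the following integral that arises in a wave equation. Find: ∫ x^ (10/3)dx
Power rule: ∫ x^(10/3) dx=x^(13/3)/(13/3) + C

Answer: (3/13)·x^(13/3) + C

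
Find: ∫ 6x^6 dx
Using power rule: ∫ 6x^6 dx = 6/7 x^7 + C = (6/7)x^7 + C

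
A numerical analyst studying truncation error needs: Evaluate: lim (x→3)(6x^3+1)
Polynomial is continuous, so substitute x=3:
6·3^3+1=163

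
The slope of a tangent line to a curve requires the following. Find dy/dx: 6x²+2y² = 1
Differentiate: 12x + 4y·(dy/dx)=0
dy/dx=-12x/(4y)=-3·(x/y)

Answer: dy/dx=-3·(x/y)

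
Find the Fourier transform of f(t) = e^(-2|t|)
Using the standard pair: F{e^(-a|t|)}=2a/(a^2+omega^2)
With a=2: F(omega)=4/(4+omega^2)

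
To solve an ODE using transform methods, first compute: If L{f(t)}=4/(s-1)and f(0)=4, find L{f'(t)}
L{f'(t)} = s·F(s) - f(0) = 4s/(s-1)-4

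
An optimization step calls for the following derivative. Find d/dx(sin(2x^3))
Chain rule: d/dx[sin(u)]=cos(u)·u' where u=2x^3
u'=6x^2

Answer: 6x^2·cos(2x^3)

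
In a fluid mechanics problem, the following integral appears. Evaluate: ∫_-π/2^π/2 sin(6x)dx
Antiderivative: -cos(6x)/6
Evaluate at bounds: [-cos(6·π/2)/6] - [-cos(6·-π/2)/6]
= (-(-1)+(-1))/6 = 0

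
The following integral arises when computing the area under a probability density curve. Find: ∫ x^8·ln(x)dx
By parts: u = ln(x), dv = x^8 dx
du = 1/x dx, v = x^9/9
= x^9·ln(x)/9 - ∫ x^8/9 dx
= x^9·ln(x)/9 - x^9/81+C

Answer: x^9(ln(x)/9-1/81)+C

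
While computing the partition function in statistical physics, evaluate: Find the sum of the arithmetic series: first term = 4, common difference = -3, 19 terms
Last term: a_n = 4 + (19 - 1)·-3 = -50
Sum = n(a_1 + a_n)/2 = 19(4 + (-50))/2 = -437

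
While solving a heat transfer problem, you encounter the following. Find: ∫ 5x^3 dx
Using power rule: ∫ 5x^3 dx=5/4 x^4+C=(5/4)x^4+C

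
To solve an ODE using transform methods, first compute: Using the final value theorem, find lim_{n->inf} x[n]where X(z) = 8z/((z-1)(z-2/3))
Final value theorem: lim x[n] = lim_{z->1} (z-1)*X(z)
(z-1)*X(z) = 8z/(z-2/3)
As z->1: 8/(1 - 2/3) = 8/(1/3) = 24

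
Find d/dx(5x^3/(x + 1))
Quotient rule: (f/g)'=(f'g - fg')/g²
f=5x^3, f'=15x^2
g=x+1, g'=1

Answer: (15x^2·(x+1)-5x^3)/(x+1)²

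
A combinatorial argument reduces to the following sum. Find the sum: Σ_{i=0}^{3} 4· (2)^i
Geometric series: S=a(1 - r^n)/(1 - r)
a=4, r=2, n=4
S=4(1-16)/-1=60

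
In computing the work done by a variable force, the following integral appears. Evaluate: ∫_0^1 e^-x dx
Antiderivative: -e^-x
Evaluate: -(e^-1-1)

Answer: (e^-1-1)/(-1)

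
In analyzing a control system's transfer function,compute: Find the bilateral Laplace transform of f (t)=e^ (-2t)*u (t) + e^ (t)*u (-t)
For e^(-2t) * u(t): L=1/(s+2), Re(s) > -2
For e^(t) * u(-t): L=-1/(s-1), Re(s) < 1
Combined: F(s)=1/(s+2)-1/(s-1), -2 < Re(s) < 1

Answer: 1/(s+2)-1/(s-1), ROC: -2 < Re(s) < 1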